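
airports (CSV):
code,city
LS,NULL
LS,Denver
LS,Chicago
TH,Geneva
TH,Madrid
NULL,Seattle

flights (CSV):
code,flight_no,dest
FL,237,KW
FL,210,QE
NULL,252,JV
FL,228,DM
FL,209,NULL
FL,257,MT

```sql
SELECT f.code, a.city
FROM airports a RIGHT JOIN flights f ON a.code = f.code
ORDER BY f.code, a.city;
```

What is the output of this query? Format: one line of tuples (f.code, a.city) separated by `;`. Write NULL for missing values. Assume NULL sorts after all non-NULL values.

(FL, NULL); (FL, NULL); (FL, NULL); (FL, NULL); (FL, NULL); (NULL, NULL)

RIGHT JOIN keeps every row from `flights`; unmatched rows get NULL for `airports`'s columns.
Matching on a.code = f.code. A NULL in a compared column never satisfies the condition.
- a (code=LS) has no partner in f.
- a (code=LS) has no partner in f.
- a (code=LS) has no partner in f.
- a (code=TH) has no partner in f.
- a (code=TH) has no partner in f.
- a (code=NULL) has no partner in f.
- plus 6 unmatched f row(s), each kept with NULL a columns.
After projecting and ordering:
f.code | a.city
FL | NULL
FL | NULL
FL | NULL
FL | NULL
FL | NULL
NULL | NULL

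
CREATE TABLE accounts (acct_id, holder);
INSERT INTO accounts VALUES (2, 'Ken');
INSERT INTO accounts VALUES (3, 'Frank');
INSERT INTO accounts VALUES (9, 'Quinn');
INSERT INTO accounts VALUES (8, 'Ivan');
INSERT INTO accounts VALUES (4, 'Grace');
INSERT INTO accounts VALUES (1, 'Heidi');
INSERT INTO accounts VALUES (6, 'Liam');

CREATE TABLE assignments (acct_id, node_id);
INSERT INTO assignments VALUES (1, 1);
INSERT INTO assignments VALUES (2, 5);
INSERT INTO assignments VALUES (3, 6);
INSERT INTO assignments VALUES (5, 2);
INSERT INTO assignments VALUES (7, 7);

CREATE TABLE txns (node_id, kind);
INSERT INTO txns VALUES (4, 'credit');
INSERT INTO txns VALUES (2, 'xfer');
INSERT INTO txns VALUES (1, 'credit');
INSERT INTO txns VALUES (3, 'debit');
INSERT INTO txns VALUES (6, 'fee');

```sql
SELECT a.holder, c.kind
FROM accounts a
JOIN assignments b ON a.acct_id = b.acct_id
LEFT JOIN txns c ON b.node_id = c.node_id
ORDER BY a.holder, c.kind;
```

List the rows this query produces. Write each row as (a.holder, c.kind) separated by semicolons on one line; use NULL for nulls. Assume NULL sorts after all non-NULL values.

(Frank, fee); (Heidi, credit); (Ken, NULL)

Joins associate left-to-right: accounts INNER JOIN assignments on acct_id gives 3 intermediate row(s).
Then LEFT JOIN `txns c` on node_id: each of those 3 rows is kept; rows whose b.node_id has no match in c get NULL for c's columns.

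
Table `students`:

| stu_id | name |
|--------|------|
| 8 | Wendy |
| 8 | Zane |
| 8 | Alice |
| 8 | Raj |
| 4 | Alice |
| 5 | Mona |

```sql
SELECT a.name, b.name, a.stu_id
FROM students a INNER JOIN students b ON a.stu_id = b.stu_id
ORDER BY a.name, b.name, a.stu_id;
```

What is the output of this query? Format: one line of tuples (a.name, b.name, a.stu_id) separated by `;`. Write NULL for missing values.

INNER JOIN keeps only pairs where the ON condition holds.
Matching on a.stu_id = b.stu_id.
- a (stu_id=8) pairs with 4 row(s) of b.
- a (stu_id=8) pairs with 4 row(s) of b.
- a (stu_id=8) pairs with 4 row(s) of b.
- a (stu_id=8) pairs with 4 row(s) of b.
- a (stu_id=4) pairs with 1 row(s) of b.
- a (stu_id=5) pairs with 1 row(s) of b.

(Alice, Alice, 4); (Alice, Alice, 8); (Alice, Raj, 8); (Alice, Wendy, 8); (Alice, Zane, 8); (Mona, Mona, 5); (Raj, Alice, 8); (Raj, Raj, 8); (Raj, Wendy, 8); (Raj, Zane, 8); (Wendy, Alice, 8); (Wendy, Raj, 8); (Wendy, Wendy, 8); (Wendy, Zane, 8); (Zane, Alice, 8); (Zane, Raj, 8); (Zane, Wendy, 8); (Zane, Zane, 8)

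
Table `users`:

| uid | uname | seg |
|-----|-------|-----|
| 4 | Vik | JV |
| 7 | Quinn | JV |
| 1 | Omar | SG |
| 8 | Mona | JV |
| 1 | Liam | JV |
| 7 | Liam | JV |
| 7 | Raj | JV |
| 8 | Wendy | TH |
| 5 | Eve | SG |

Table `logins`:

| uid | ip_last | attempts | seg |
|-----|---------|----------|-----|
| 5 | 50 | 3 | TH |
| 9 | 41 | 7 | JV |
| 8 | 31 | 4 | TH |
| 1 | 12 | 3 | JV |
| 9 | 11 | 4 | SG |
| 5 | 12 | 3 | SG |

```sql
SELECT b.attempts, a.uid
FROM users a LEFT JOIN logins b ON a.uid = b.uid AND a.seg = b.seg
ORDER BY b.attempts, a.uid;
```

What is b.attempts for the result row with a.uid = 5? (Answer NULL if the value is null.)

3

LEFT JOIN keeps every row from `users`; unmatched rows get NULL for `logins`'s columns.
Matching on a.uid = b.uid AND a.seg = b.seg.
Matched pairs: 3; unmatched a rows kept: 6.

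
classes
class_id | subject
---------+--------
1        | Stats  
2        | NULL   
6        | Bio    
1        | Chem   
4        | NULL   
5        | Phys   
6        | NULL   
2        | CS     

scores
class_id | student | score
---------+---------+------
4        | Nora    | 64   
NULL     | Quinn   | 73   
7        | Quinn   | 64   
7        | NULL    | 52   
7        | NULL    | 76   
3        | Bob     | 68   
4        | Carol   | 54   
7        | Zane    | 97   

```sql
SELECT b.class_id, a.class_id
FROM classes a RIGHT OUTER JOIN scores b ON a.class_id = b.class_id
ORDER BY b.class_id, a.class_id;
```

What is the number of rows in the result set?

8

RIGHT JOIN keeps every row from `scores`; unmatched rows get NULL for `classes`'s columns.
Matching on a.class_id = b.class_id. A NULL in a compared column never satisfies the condition.
Matched pairs: 2; unmatched b rows kept: 6.
Total: 2 matched + 6 padded = 8 rows.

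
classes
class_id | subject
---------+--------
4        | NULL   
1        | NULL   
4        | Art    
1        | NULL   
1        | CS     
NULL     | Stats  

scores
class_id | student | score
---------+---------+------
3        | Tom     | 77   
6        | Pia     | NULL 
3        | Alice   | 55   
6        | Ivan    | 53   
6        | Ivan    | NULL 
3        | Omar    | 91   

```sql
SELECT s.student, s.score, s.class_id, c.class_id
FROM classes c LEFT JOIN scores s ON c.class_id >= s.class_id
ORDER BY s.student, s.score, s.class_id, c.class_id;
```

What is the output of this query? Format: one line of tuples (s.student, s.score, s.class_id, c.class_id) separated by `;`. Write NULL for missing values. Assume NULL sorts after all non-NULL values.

LEFT JOIN keeps every row from `classes`; unmatched rows get NULL for `scores`'s columns.
Matching on c.class_id >= s.class_id. A NULL in a compared column never satisfies the condition.
- class_id=4: 3 matching s row(s), so 3 row(s) emitted.
- class_id=1: no s row matches, row kept with s columns NULL.
- class_id=4: 3 matching s row(s), so 3 row(s) emitted.
- class_id=1: no s row matches, row kept with s columns NULL.
- class_id=1: no s row matches, row kept with s columns NULL.
- class_id=NULL: no s row matches, row kept with s columns NULL.
After projecting and ordering:
s.student | s.score | s.class_id | c.class_id
Alice | 55 | 3 | 4
Alice | 55 | 3 | 4
Omar | 91 | 3 | 4
Omar | 91 | 3 | 4
Tom | 77 | 3 | 4
Tom | 77 | 3 | 4
NULL | NULL | NULL | 1
NULL | NULL | NULL | 1
NULL | NULL | NULL | 1
NULL | NULL | NULL | NULL

(Alice, 55, 3, 4); (Alice, 55, 3, 4); (Omar, 91, 3, 4); (Omar, 91, 3, 4); (Tom, 77, 3, 4); (Tom, 77, 3, 4); (NULL, NULL, NULL, 1); (NULL, NULL, NULL, 1); (NULL, NULL, NULL, 1); (NULL, NULL, NULL, NULL)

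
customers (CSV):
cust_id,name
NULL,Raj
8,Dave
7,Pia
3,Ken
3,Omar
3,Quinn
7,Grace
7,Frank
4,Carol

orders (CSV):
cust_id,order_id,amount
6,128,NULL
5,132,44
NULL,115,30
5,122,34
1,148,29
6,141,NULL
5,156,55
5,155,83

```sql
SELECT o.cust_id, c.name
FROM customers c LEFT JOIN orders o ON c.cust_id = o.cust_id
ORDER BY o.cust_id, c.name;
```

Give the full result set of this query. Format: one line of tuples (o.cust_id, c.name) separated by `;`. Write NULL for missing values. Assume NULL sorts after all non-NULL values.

LEFT JOIN keeps every row from `customers`; unmatched rows get NULL for `orders`'s columns.
Matching on c.cust_id = o.cust_id. A NULL in a compared column never satisfies the condition.
- c[0] cust_id=NULL → no match; kept with NULLs on the o side.
- c[1] cust_id=8 → no match; kept with NULLs on the o side.
- c[2] cust_id=7 → no match; kept with NULLs on the o side.
- c[3] cust_id=3 → no match; kept with NULLs on the o side.
- c[4] cust_id=3 → no match; kept with NULLs on the o side.
- c[5] cust_id=3 → no match; kept with NULLs on the o side.
- c[6] cust_id=7 → no match; kept with NULLs on the o side.
- c[7] cust_id=7 → no match; kept with NULLs on the o side.
- c[8] cust_id=4 → no match; kept with NULLs on the o side.
After projecting and ordering:
o.cust_id | c.name
NULL | Carol
NULL | Dave
NULL | Frank
NULL | Grace
NULL | Ken
NULL | Omar
NULL | Pia
NULL | Quinn
NULL | Raj

(NULL, Carol); (NULL, Dave); (NULL, Frank); (NULL, Grace); (NULL, Ken); (NULL, Omar); (NULL, Pia); (NULL, Quinn); (NULL, Raj)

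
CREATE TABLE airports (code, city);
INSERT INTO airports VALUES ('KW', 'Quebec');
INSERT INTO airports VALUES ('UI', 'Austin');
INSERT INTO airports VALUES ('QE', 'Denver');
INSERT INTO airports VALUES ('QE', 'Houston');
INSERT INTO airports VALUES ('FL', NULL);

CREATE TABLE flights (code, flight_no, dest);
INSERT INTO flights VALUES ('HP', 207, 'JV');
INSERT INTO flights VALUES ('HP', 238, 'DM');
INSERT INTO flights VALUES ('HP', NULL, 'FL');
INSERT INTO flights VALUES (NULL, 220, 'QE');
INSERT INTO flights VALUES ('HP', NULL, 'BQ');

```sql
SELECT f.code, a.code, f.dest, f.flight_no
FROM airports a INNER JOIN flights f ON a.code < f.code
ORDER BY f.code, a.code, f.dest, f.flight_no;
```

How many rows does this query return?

4

INNER JOIN keeps only pairs where the ON condition holds.
Matching on a.code < f.code. A NULL in a compared column never satisfies the condition.
Matched pairs: 4.
Total: 4 rows.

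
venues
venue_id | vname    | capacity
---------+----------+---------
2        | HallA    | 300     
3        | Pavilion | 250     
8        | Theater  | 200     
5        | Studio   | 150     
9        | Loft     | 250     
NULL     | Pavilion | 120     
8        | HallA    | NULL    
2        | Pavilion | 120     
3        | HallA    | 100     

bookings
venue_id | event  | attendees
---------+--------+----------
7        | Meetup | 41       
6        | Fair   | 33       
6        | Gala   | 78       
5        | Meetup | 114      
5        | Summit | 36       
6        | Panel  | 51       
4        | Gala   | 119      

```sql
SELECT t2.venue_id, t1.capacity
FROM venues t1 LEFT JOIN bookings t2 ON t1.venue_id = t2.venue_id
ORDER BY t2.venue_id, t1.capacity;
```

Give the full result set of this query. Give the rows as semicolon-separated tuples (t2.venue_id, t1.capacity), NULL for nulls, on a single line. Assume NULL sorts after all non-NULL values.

(5, 150); (5, 150); (NULL, 100); (NULL, 120); (NULL, 120); (NULL, 200); (NULL, 250); (NULL, 250); (NULL, 300); (NULL, NULL)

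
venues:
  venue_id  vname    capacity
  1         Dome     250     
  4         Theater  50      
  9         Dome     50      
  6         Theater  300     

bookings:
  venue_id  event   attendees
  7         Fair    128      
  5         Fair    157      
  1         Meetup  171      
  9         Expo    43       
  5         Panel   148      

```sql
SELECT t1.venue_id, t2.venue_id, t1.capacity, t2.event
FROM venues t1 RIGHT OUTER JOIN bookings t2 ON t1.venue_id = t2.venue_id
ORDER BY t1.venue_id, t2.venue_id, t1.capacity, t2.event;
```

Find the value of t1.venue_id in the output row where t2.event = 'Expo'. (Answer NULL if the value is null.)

RIGHT JOIN keeps every row from `bookings`; unmatched rows get NULL for `venues`'s columns.
Matching on t1.venue_id = t2.venue_id.
Matched pairs: 2; unmatched t2 rows kept: 3.

9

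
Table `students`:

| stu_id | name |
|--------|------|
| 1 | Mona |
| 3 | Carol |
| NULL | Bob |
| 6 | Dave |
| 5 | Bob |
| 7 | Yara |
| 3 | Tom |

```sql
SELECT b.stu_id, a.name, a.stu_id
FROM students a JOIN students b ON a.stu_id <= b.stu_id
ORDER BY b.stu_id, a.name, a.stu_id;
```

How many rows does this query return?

INNER JOIN keeps only pairs where the ON condition holds.
Matching on a.stu_id <= b.stu_id. A NULL in a compared column never satisfies the condition.
- a[0] stu_id=1 → 6 match(es) in b → 6 row(s).
- a[1] stu_id=3 → 5 match(es) in b → 5 row(s).
- a[2] stu_id=NULL → no match; dropped.
- a[3] stu_id=6 → 2 match(es) in b → 2 row(s).
- a[4] stu_id=5 → 3 match(es) in b → 3 row(s).
- a[5] stu_id=7 → 1 match(es) in b → 1 row(s).
- a[6] stu_id=3 → 5 match(es) in b → 5 row(s).
Total: 22 rows.

22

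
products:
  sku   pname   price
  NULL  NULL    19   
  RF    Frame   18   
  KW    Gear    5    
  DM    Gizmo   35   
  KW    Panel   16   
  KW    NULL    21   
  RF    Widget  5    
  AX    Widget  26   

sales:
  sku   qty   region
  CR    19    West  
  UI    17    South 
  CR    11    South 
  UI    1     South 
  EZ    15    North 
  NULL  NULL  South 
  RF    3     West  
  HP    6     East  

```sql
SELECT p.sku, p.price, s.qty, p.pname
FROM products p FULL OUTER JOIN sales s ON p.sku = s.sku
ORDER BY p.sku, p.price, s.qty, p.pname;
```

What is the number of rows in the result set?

15

FULL OUTER JOIN keeps every row from both sides; unmatched rows get NULL for the other side's columns.
Matching on p.sku = s.sku. A NULL in a compared column never satisfies the condition.
Matched pairs: 2; unmatched p rows kept: 6; unmatched s rows kept: 7.
Total: 2 matched + 13 padded = 15 rows.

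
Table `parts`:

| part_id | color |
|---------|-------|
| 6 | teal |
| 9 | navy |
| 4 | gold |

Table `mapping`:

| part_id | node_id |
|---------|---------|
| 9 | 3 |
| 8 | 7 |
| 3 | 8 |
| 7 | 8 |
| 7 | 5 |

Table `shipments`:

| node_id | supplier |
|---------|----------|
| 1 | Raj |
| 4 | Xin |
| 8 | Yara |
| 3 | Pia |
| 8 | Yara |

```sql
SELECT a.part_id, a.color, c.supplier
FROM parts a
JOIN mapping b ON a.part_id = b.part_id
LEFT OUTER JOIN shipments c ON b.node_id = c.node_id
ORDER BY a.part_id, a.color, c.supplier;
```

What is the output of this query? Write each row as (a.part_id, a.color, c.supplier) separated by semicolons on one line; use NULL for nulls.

(9, navy, Pia)

Joins associate left-to-right: parts INNER JOIN mapping on part_id gives 1 intermediate row(s).
Then LEFT JOIN `shipments c` on node_id: each of those 1 rows is kept; rows whose b.node_id has no match in c get NULL for c's columns.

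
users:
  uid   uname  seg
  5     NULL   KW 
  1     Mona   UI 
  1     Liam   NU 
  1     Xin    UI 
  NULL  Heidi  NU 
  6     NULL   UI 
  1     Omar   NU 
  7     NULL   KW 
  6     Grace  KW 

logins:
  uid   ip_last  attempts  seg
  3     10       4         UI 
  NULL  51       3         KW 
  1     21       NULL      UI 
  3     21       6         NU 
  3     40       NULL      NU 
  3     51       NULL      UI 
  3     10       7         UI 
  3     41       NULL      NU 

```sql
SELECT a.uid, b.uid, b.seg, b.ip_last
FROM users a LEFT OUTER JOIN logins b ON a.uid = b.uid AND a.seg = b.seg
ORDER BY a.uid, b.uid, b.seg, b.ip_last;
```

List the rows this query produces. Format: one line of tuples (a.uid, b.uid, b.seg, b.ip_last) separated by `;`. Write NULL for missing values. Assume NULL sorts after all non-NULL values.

(1, 1, UI, 21); (1, 1, UI, 21); (1, NULL, NULL, NULL); (1, NULL, NULL, NULL); (5, NULL, NULL, NULL); (6, NULL, NULL, NULL); (6, NULL, NULL, NULL); (7, NULL, NULL, NULL); (NULL, NULL, NULL, NULL)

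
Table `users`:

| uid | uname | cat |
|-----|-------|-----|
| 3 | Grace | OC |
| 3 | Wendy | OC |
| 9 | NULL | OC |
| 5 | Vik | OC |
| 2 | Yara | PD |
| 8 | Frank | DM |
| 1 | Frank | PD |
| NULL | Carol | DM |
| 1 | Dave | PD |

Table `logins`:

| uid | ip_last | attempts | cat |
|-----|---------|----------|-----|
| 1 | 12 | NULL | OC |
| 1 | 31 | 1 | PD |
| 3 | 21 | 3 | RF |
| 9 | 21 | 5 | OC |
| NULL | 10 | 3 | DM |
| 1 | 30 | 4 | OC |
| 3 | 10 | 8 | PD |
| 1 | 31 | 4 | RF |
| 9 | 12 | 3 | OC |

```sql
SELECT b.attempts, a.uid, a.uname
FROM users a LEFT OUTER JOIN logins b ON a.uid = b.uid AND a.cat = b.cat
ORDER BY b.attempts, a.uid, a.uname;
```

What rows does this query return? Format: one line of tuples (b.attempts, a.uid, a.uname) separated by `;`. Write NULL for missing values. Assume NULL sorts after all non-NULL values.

(1, 1, Dave); (1, 1, Frank); (3, 9, NULL); (5, 9, NULL); (NULL, 2, Yara); (NULL, 3, Grace); (NULL, 3, Wendy); (NULL, 5, Vik); (NULL, 8, Frank); (NULL, NULL, Carol)

LEFT JOIN keeps every row from `users`; unmatched rows get NULL for `logins`'s columns.
Matching on a.uid = b.uid AND a.cat = b.cat. A NULL in a compared column never satisfies the condition.
- a (uid=3, cat=OC) has no partner → padded with NULL.
- a (uid=3, cat=OC) has no partner → padded with NULL.
- a (uid=9, cat=OC) pairs with 2 row(s) of b.
- a (uid=5, cat=OC) has no partner → padded with NULL.
- a (uid=2, cat=PD) has no partner → padded with NULL.
- a (uid=8, cat=DM) has no partner → padded with NULL.
- a (uid=1, cat=PD) pairs with 1 row(s) of b.
- a (uid=NULL, cat=DM) has no partner → padded with NULL.
- a (uid=1, cat=PD) pairs with 1 row(s) of b.
After projecting and ordering:
b.attempts | a.uid | a.uname
1 | 1 | Dave
1 | 1 | Frank
3 | 9 | NULL
5 | 9 | NULL
NULL | 2 | Yara
NULL | 3 | Grace
NULL | 3 | Wendy
NULL | 5 | Vik
NULL | 8 | Frank
NULL | NULL | Carol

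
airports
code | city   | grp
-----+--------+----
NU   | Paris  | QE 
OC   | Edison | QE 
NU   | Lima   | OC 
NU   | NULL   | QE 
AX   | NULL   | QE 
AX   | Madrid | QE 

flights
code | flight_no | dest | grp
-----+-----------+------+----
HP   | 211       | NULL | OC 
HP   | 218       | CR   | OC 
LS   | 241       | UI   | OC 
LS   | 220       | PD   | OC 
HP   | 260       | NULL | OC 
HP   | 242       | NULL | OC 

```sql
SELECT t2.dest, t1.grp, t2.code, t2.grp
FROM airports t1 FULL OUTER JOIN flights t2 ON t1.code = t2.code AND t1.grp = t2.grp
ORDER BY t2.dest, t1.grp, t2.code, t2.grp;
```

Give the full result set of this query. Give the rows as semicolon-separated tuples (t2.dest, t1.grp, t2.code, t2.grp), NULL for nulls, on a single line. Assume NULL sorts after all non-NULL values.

(CR, NULL, HP, OC); (PD, NULL, LS, OC); (UI, NULL, LS, OC); (NULL, OC, NULL, NULL); (NULL, QE, NULL, NULL); (NULL, QE, NULL, NULL); (NULL, QE, NULL, NULL); (NULL, QE, NULL, NULL); (NULL, QE, NULL, NULL); (NULL, NULL, HP, OC); (NULL, NULL, HP, OC); (NULL, NULL, HP, OC)

FULL OUTER JOIN keeps every row from both sides; unmatched rows get NULL for the other side's columns.
Matching on t1.code = t2.code AND t1.grp = t2.grp.
- t1[0] code=NU, grp=QE → no match; kept with NULLs on the t2 side.
- t1[1] code=OC, grp=QE → no match; kept with NULLs on the t2 side.
- t1[2] code=NU, grp=OC → no match; kept with NULLs on the t2 side.
- t1[3] code=NU, grp=QE → no match; kept with NULLs on the t2 side.
- t1[4] code=AX, grp=QE → no match; kept with NULLs on the t2 side.
- t1[5] code=AX, grp=QE → no match; kept with NULLs on the t2 side.
- plus 6 unmatched t2 row(s), each kept with NULL t1 columns.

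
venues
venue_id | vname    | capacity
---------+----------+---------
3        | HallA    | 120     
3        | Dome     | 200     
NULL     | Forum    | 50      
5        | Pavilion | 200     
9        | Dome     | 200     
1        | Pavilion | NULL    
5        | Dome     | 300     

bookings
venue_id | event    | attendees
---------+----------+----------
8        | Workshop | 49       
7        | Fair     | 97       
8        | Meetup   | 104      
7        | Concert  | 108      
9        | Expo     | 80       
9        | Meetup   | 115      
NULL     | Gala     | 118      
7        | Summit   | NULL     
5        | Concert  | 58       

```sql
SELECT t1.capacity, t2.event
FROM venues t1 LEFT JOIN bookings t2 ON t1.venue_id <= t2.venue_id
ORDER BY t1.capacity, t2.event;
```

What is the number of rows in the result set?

LEFT JOIN keeps every row from `venues`; unmatched rows get NULL for `bookings`'s columns.
Matching on t1.venue_id <= t2.venue_id. A NULL in a compared column never satisfies the condition.
Matched pairs: 42; unmatched t1 rows kept: 1.
Total: 42 matched + 1 padded = 43 rows.

43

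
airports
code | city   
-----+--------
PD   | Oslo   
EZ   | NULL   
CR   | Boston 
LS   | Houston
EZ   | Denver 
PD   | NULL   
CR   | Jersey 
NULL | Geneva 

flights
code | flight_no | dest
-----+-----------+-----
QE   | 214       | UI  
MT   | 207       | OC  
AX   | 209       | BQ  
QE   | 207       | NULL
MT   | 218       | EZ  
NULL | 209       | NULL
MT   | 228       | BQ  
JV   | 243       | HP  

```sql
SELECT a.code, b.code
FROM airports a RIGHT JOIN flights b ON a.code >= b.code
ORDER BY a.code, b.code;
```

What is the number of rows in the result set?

RIGHT JOIN keeps every row from `flights`; unmatched rows get NULL for `airports`'s columns.
Matching on a.code >= b.code. A NULL in a compared column never satisfies the condition.
Matched pairs: 16; unmatched b rows kept: 3.
Total: 16 matched + 3 padded = 19 rows.

19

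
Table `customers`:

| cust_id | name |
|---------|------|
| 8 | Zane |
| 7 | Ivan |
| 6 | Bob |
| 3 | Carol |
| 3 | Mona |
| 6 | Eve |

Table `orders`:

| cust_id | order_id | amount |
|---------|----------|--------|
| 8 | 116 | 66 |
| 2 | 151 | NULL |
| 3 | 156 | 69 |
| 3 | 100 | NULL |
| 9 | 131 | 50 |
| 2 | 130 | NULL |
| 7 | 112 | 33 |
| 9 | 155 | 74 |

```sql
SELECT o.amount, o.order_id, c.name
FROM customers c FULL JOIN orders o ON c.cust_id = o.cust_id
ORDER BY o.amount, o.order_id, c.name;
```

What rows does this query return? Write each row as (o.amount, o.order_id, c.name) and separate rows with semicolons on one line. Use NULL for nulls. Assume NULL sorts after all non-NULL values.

FULL OUTER JOIN keeps every row from both sides; unmatched rows get NULL for the other side's columns.
Matching on c.cust_id = o.cust_id.
- c[0] cust_id=8 → 1 match(es) in o → 1 row(s).
- c[1] cust_id=7 → 1 match(es) in o → 1 row(s).
- c[2] cust_id=6 → no match; kept with NULLs on the o side.
- c[3] cust_id=3 → 2 match(es) in o → 2 row(s).
- c[4] cust_id=3 → 2 match(es) in o → 2 row(s).
- c[5] cust_id=6 → no match; kept with NULLs on the o side.
- plus 4 unmatched o row(s), each kept with NULL c columns.

(33, 112, Ivan); (50, 131, NULL); (66, 116, Zane); (69, 156, Carol); (69, 156, Mona); (74, 155, NULL); (NULL, 100, Carol); (NULL, 100, Mona); (NULL, 130, NULL); (NULL, 151, NULL); (NULL, NULL, Bob); (NULL, NULL, Eve)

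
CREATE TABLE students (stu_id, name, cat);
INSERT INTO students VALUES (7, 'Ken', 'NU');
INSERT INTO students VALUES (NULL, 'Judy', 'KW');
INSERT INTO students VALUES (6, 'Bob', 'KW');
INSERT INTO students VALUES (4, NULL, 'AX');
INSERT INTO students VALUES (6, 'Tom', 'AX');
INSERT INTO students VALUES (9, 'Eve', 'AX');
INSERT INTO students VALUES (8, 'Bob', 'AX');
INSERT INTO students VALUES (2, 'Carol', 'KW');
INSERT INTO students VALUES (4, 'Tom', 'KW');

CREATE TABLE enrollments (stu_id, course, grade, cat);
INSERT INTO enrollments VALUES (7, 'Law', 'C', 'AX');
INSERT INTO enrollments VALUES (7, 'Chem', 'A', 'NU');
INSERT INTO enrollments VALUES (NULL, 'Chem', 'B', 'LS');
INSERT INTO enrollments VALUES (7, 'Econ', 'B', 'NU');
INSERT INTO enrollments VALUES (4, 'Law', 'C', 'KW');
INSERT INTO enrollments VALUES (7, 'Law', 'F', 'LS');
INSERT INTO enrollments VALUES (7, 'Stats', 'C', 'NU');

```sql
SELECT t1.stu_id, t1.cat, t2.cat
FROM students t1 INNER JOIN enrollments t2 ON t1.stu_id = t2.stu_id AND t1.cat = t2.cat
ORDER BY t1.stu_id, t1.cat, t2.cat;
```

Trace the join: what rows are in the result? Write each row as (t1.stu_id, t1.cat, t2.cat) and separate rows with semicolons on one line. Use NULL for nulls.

INNER JOIN keeps only pairs where the ON condition holds.
Matching on t1.stu_id = t2.stu_id AND t1.cat = t2.cat. A NULL in a compared column never satisfies the condition.
- t1 row (stu_id=7, cat=NU): matches 3 t2 row(s) → 3 output row(s).
- t1 row (stu_id=NULL, cat=KW): no match → dropped.
- t1 row (stu_id=6, cat=KW): no match → dropped.
- t1 row (stu_id=4, cat=AX): no match → dropped.
- t1 row (stu_id=6, cat=AX): no match → dropped.
- t1 row (stu_id=9, cat=AX): no match → dropped.
- t1 row (stu_id=8, cat=AX): no match → dropped.
- t1 row (stu_id=2, cat=KW): no match → dropped.
- t1 row (stu_id=4, cat=KW): matches 1 t2 row(s) → 1 output row(s).
After projecting and ordering:
t1.stu_id | t1.cat | t2.cat
4 | KW | KW
7 | NU | NU
7 | NU | NU
7 | NU | NU

(4, KW, KW); (7, NU, NU); (7, NU, NU); (7, NU, NU)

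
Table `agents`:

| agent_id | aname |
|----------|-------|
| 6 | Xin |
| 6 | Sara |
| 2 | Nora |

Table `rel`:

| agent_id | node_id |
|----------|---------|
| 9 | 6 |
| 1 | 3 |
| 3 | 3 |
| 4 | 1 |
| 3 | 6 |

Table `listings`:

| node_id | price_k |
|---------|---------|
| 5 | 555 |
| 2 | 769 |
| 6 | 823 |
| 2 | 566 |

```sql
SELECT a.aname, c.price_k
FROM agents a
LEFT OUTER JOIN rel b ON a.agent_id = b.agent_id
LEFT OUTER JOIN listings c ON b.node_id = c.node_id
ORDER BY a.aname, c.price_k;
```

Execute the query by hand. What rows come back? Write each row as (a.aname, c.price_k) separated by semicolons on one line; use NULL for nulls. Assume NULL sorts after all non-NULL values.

Joins associate left-to-right: agents LEFT JOIN rel on agent_id gives 3 intermediate row(s).
Then LEFT JOIN `listings c` on node_id: each of those 3 rows is kept; rows whose b.node_id has no match in c get NULL for c's columns.

(Nora, NULL); (Sara, NULL); (Xin, NULL)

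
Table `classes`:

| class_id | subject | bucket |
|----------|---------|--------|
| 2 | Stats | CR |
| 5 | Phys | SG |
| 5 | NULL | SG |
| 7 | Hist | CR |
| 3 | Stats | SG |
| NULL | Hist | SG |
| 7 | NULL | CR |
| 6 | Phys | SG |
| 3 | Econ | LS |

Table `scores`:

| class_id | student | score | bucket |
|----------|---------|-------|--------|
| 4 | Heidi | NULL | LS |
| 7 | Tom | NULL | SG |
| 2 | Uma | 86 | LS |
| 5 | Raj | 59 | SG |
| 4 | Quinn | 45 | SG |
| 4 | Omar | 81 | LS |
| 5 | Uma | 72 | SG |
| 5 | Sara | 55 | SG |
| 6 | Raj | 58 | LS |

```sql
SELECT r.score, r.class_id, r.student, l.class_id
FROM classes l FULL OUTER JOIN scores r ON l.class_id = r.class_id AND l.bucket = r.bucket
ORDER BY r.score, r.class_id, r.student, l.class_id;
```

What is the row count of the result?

FULL OUTER JOIN keeps every row from both sides; unmatched rows get NULL for the other side's columns.
Matching on l.class_id = r.class_id AND l.bucket = r.bucket. A NULL in a compared column never satisfies the condition.
Matched pairs: 6; unmatched l rows kept: 7; unmatched r rows kept: 6.
Total: 6 matched + 13 padded = 19 rows.

19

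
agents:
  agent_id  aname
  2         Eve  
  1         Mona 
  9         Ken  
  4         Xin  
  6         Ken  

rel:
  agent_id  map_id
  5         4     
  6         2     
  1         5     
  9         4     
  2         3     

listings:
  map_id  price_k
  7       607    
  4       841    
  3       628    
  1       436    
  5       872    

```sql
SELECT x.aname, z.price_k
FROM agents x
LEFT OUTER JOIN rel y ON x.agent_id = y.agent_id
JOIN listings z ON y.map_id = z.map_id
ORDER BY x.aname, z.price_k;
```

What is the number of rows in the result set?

Step 1 — x LEFT JOIN y on agent_id → 5 row(s).
Then INNER JOIN `listings z` on map_id: keep only rows whose y.map_id appears in z.
Result: 3 row(s).

3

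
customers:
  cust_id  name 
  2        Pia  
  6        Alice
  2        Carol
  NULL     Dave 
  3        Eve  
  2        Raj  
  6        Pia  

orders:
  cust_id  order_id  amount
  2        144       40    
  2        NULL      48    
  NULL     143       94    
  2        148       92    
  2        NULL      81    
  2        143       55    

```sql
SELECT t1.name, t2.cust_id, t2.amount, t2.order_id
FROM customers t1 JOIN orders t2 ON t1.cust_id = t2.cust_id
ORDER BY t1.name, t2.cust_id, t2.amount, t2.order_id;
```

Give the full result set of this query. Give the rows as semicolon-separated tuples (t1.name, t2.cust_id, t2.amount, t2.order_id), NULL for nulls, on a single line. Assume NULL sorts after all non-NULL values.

(Carol, 2, 40, 144); (Carol, 2, 48, NULL); (Carol, 2, 55, 143); (Carol, 2, 81, NULL); (Carol, 2, 92, 148); (Pia, 2, 40, 144); (Pia, 2, 48, NULL); (Pia, 2, 55, 143); (Pia, 2, 81, NULL); (Pia, 2, 92, 148); (Raj, 2, 40, 144); (Raj, 2, 48, NULL); (Raj, 2, 55, 143); (Raj, 2, 81, NULL); (Raj, 2, 92, 148)

INNER JOIN keeps only pairs where the ON condition holds.
Matching on t1.cust_id = t2.cust_id. A NULL in a compared column never satisfies the condition.
- t1 row (cust_id=2): matches 5 t2 row(s) → 5 output row(s).
- t1 row (cust_id=6): no match → dropped.
- t1 row (cust_id=2): matches 5 t2 row(s) → 5 output row(s).
- t1 row (cust_id=NULL): no match → dropped.
- t1 row (cust_id=3): no match → dropped.
- t1 row (cust_id=2): matches 5 t2 row(s) → 5 output row(s).
- t1 row (cust_id=6): no match → dropped.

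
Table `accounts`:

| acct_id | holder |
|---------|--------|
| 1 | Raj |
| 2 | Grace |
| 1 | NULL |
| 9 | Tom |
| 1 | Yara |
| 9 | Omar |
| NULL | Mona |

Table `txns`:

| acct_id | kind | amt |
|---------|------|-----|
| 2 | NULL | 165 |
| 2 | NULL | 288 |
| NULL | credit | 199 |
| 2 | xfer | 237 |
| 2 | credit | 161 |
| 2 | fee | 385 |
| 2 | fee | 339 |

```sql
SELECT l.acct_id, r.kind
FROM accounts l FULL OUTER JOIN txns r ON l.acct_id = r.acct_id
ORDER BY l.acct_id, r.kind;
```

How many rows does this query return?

13

FULL OUTER JOIN keeps every row from both sides; unmatched rows get NULL for the other side's columns.
Matching on l.acct_id = r.acct_id. A NULL in a compared column never satisfies the condition.
- l row (acct_id=1): no match → kept, r columns NULL.
- l row (acct_id=2): matches 6 r row(s) → 6 output row(s).
- l row (acct_id=1): no match → kept, r columns NULL.
- l row (acct_id=9): no match → kept, r columns NULL.
- l row (acct_id=1): no match → kept, r columns NULL.
- l row (acct_id=9): no match → kept, r columns NULL.
- l row (acct_id=NULL): no match → kept, r columns NULL.
- 1 r row(s) had no l match → kept, l columns NULL.
Total: 6 matched + 7 padded = 13 rows.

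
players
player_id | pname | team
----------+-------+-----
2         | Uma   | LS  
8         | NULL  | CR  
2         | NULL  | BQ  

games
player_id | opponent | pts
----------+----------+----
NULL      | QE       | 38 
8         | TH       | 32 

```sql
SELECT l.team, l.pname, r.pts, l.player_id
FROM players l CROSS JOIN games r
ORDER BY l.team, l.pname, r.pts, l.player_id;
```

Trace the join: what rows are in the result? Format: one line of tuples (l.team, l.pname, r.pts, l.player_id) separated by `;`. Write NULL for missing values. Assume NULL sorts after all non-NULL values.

(BQ, NULL, 32, 2); (BQ, NULL, 38, 2); (CR, NULL, 32, 8); (CR, NULL, 38, 8); (LS, Uma, 32, 2); (LS, Uma, 38, 2)

CROSS JOIN pairs every row of `players` with every row of `games`: 3 × 2 = 6 rows.
After projecting and ordering:
l.team | l.pname | r.pts | l.player_id
BQ | NULL | 32 | 2
BQ | NULL | 38 | 2
CR | NULL | 32 | 8
CR | NULL | 38 | 8
LS | Uma | 32 | 2
LS | Uma | 38 | 2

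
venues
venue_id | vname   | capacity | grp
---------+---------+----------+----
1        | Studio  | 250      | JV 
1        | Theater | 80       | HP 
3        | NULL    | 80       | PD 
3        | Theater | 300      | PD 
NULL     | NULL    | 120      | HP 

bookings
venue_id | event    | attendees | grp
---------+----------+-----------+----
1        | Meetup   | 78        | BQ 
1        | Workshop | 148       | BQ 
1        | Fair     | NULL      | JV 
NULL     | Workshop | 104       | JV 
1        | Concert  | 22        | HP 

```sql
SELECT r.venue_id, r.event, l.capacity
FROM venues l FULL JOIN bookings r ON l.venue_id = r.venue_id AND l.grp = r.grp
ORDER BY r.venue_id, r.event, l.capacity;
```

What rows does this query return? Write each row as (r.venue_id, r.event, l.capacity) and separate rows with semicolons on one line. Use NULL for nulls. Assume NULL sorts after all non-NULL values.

FULL OUTER JOIN keeps every row from both sides; unmatched rows get NULL for the other side's columns.
Matching on l.venue_id = r.venue_id AND l.grp = r.grp. A NULL in a compared column never satisfies the condition.
Matched pairs: 2; unmatched l rows kept: 3; unmatched r rows kept: 3.

(1, Concert, 80); (1, Fair, 250); (1, Meetup, NULL); (1, Workshop, NULL); (NULL, Workshop, NULL); (NULL, NULL, 80); (NULL, NULL, 120); (NULL, NULL, 300)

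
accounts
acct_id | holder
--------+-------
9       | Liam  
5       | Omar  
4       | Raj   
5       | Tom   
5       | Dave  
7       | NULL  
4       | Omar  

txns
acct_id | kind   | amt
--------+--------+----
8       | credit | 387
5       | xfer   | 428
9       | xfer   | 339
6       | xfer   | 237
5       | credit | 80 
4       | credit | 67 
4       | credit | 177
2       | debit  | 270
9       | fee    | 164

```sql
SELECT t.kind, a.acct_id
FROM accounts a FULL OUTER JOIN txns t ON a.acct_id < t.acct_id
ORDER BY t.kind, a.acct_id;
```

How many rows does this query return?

FULL OUTER JOIN keeps every row from both sides; unmatched rows get NULL for the other side's columns.
Matching on a.acct_id < t.acct_id.
- acct_id=9: no t row matches, row kept with t columns NULL.
- acct_id=5: 4 matching t row(s), so 4 row(s) emitted.
- acct_id=4: 6 matching t row(s), so 6 row(s) emitted.
- acct_id=5: 4 matching t row(s), so 4 row(s) emitted.
- acct_id=5: 4 matching t row(s), so 4 row(s) emitted.
- acct_id=7: 3 matching t row(s), so 3 row(s) emitted.
- acct_id=4: 6 matching t row(s), so 6 row(s) emitted.
- 3 t row(s) had no a match → kept, a columns NULL.
Total: 27 matched + 4 padded = 31 rows.

31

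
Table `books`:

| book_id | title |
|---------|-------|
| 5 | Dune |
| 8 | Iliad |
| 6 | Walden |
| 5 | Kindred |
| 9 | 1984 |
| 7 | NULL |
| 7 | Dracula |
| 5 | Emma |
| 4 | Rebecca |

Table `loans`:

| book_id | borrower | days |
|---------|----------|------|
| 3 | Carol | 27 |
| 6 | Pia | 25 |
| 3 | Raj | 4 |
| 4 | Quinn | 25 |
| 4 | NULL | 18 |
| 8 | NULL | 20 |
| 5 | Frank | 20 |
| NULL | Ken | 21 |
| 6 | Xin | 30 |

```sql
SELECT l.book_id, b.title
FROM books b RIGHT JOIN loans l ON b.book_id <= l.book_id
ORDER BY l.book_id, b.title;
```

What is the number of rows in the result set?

RIGHT JOIN keeps every row from `loans`; unmatched rows get NULL for `books`'s columns.
Matching on b.book_id <= l.book_id. A NULL in a compared column never satisfies the condition.
- book_id=5: 4 matching l row(s), so 4 row(s) emitted.
- book_id=8: 1 matching l row(s), so 1 row(s) emitted.
- book_id=6: 3 matching l row(s), so 3 row(s) emitted.
- book_id=5: 4 matching l row(s), so 4 row(s) emitted.
- book_id=9: no matching l row.
- book_id=7: 1 matching l row(s), so 1 row(s) emitted.
- book_id=7: 1 matching l row(s), so 1 row(s) emitted.
- book_id=5: 4 matching l row(s), so 4 row(s) emitted.
- book_id=4: 6 matching l row(s), so 6 row(s) emitted.
- plus 3 unmatched l row(s), each kept with NULL b columns.
Total: 24 matched + 3 padded = 27 rows.

27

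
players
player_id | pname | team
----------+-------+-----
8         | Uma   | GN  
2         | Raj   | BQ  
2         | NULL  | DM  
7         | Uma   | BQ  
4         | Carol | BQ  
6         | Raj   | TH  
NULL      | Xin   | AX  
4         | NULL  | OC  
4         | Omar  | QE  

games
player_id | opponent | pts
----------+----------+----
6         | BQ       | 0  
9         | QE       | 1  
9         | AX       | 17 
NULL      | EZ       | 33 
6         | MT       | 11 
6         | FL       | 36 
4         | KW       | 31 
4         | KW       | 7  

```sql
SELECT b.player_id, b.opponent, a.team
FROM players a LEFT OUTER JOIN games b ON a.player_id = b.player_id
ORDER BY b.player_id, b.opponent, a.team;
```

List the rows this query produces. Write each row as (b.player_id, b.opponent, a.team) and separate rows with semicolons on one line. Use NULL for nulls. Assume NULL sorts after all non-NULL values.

(4, KW, BQ); (4, KW, BQ); (4, KW, OC); (4, KW, OC); (4, KW, QE); (4, KW, QE); (6, BQ, TH); (6, FL, TH); (6, MT, TH); (NULL, NULL, AX); (NULL, NULL, BQ); (NULL, NULL, BQ); (NULL, NULL, DM); (NULL, NULL, GN)

LEFT JOIN keeps every row from `players`; unmatched rows get NULL for `games`'s columns.
Matching on a.player_id = b.player_id. A NULL in a compared column never satisfies the condition.
Matched pairs: 9; unmatched a rows kept: 5.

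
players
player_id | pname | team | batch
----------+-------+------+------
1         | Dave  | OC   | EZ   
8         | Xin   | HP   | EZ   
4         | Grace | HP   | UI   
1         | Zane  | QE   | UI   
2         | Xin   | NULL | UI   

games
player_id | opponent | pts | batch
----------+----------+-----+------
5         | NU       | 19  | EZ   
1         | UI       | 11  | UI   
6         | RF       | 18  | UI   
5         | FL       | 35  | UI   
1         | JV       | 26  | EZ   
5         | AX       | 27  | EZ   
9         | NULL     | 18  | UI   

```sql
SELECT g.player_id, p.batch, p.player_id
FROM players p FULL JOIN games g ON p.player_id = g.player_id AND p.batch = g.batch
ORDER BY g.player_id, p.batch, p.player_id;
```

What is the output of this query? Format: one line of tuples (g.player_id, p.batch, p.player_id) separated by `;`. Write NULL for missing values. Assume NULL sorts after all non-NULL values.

(1, EZ, 1); (1, UI, 1); (5, NULL, NULL); (5, NULL, NULL); (5, NULL, NULL); (6, NULL, NULL); (9, NULL, NULL); (NULL, EZ, 8); (NULL, UI, 2); (NULL, UI, 4)

FULL OUTER JOIN keeps every row from both sides; unmatched rows get NULL for the other side's columns.
Matching on p.player_id = g.player_id AND p.batch = g.batch.
- p (player_id=1, batch=EZ) pairs with 1 row(s) of g.
- p (player_id=8, batch=EZ) has no partner → padded with NULL.
- p (player_id=4, batch=UI) has no partner → padded with NULL.
- p (player_id=1, batch=UI) pairs with 1 row(s) of g.
- p (player_id=2, batch=UI) has no partner → padded with NULL.
- 5 row(s) from g found no p partner → padded with NULL.
After projecting and ordering:
g.player_id | p.batch | p.player_id
1 | EZ | 1
1 | UI | 1
5 | NULL | NULL
5 | NULL | NULL
5 | NULL | NULL
6 | NULL | NULL
9 | NULL | NULL
NULL | EZ | 8
NULL | UI | 2
NULL | UI | 4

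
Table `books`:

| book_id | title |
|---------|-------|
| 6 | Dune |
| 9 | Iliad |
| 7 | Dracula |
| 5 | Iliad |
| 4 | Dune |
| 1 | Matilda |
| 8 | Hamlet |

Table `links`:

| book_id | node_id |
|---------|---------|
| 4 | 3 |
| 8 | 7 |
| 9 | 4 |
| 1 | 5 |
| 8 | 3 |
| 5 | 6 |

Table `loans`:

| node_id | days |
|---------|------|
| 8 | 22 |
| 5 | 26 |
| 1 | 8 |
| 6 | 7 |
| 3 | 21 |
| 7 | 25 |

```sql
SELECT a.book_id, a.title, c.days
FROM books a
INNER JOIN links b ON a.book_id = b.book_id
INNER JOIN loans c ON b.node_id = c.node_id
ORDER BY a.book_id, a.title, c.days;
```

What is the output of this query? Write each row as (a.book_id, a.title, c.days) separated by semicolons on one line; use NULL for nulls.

(1, Matilda, 26); (4, Dune, 21); (5, Iliad, 7); (8, Hamlet, 21); (8, Hamlet, 25)

Joins associate left-to-right: books INNER JOIN links on book_id gives 6 intermediate row(s).
Then INNER JOIN `loans c` on node_id: keep only rows whose b.node_id appears in c.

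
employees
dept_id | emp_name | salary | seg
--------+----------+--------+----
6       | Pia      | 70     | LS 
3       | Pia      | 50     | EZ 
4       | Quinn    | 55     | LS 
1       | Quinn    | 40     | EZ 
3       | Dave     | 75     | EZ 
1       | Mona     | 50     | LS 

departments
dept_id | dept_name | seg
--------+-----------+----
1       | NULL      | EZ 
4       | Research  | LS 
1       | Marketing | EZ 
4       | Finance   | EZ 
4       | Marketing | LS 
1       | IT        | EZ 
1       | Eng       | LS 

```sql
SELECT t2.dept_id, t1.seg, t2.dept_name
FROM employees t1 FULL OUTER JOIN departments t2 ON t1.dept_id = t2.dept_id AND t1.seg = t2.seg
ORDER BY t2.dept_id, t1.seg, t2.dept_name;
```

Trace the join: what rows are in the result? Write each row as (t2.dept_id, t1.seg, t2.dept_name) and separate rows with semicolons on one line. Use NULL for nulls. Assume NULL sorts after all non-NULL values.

FULL OUTER JOIN keeps every row from both sides; unmatched rows get NULL for the other side's columns.
Matching on t1.dept_id = t2.dept_id AND t1.seg = t2.seg.
- dept_id=6, seg=LS: no t2 row matches, row kept with t2 columns NULL.
- dept_id=3, seg=EZ: no t2 row matches, row kept with t2 columns NULL.
- dept_id=4, seg=LS: 2 matching t2 row(s), so 2 row(s) emitted.
- dept_id=1, seg=EZ: 3 matching t2 row(s), so 3 row(s) emitted.
- dept_id=3, seg=EZ: no t2 row matches, row kept with t2 columns NULL.
- dept_id=1, seg=LS: 1 matching t2 row(s), so 1 row(s) emitted.
- 1 row(s) from t2 found no t1 partner → padded with NULL.
After projecting and ordering:
t2.dept_id | t1.seg | t2.dept_name
1 | EZ | IT
1 | EZ | Marketing
1 | EZ | NULL
1 | LS | Eng
4 | LS | Marketing
4 | LS | Research
4 | NULL | Finance
NULL | EZ | NULL
NULL | EZ | NULL
NULL | LS | NULL

(1, EZ, IT); (1, EZ, Marketing); (1, EZ, NULL); (1, LS, Eng); (4, LS, Marketing); (4, LS, Research); (4, NULL, Finance); (NULL, EZ, NULL); (NULL, EZ, NULL); (NULL, LS, NULL)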